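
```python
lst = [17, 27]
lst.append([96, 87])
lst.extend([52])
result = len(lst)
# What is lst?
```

After line 1: lst = [17, 27]
After line 2 (append adds [96, 87] as single element): lst = [17, 27, [96, 87]]
After line 3 (extend unpacks [52], adds 52): lst = [17, 27, [96, 87], 52]
After line 4: result = len(lst) = 4

[17, 27, [96, 87], 52]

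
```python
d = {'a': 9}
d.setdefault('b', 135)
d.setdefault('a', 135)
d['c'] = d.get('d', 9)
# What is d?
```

After line 1: d = {'a': 9}
After line 2 (setdefault adds 'b'=135): d = {'a': 9, 'b': 135}
After line 3 (setdefault 'a' no-op, already exists): d = {'a': 9, 'b': 135}
After line 4 (get('d', 9) returns default since 'd' not in d): d = {'a': 9, 'b': 135, 'c': 9}

{'a': 9, 'b': 135, 'c': 9}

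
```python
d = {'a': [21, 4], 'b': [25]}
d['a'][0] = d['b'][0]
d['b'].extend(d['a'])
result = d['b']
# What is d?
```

After line 1: d = {'a': [21, 4], 'b': [25]}
After line 2 (a[0] = b[0] = 25): d = {'a': [25, 4], 'b': [25]}
After line 3 (b.extend(a) appends [25, 4]): d = {'a': [25, 4], 'b': [25, 25, 4]}
After line 4: result = d['b'] = [25, 25, 4]

{'a': [25, 4], 'b': [25, 25, 4]}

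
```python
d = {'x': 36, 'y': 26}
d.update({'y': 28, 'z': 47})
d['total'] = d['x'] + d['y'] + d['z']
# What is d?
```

After line 1: d = {'x': 36, 'y': 26}
After line 2 (y overwritten, z added): d = {'x': 36, 'y': 28, 'z': 47}
After line 3 (total = 36 + 28 + 47 = 111): d = {'x': 36, 'y': 28, 'z': 47, 'total': 111}

{'x': 36, 'y': 28, 'z': 47, 'total': 111}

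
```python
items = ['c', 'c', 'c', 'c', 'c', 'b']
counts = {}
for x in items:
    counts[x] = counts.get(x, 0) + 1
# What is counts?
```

Initial: counts = {}, items = ['c', 'c', 'c', 'c', 'c', 'b']
See 'c': counts = {'c': 1}
See 'c': counts = {'c': 2}
See 'c': counts = {'c': 3}
See 'c': counts = {'c': 4}
See 'c': counts = {'c': 5}
See 'b': counts = {'c': 5, 'b': 1}

{'c': 5, 'b': 1}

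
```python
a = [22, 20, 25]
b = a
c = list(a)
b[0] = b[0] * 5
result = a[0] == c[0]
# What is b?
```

After line 1: a = [22, 20, 25]
After line 2 (b = a, alias): a = [22, 20, 25], b = [22, 20, 25]
After line 3 (c = list(a) is a copy, new object): c = [22, 20, 25]
After line 4 (b[0] = 22 * 5 = 110; mutates shared a/b): a = b = [110, 20, 25], c = [22, 20, 25]
After line 5 (a[0] = 110, c[0] = 22; result = False)

[110, 20, 25]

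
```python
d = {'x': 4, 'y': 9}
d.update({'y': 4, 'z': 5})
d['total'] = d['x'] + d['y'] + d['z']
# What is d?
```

After line 1: d = {'x': 4, 'y': 9}
After line 2 (y overwritten, z added): d = {'x': 4, 'y': 4, 'z': 5}
After line 3 (total = 4 + 4 + 5 = 13): d = {'x': 4, 'y': 4, 'z': 5, 'total': 13}

{'x': 4, 'y': 4, 'z': 5, 'total': 13}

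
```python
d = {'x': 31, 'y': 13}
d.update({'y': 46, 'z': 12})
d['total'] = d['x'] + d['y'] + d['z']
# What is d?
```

After line 1: d = {'x': 31, 'y': 13}
After line 2 (y overwritten, z added): d = {'x': 31, 'y': 46, 'z': 12}
After line 3 (total = 31 + 46 + 12 = 89): d = {'x': 31, 'y': 46, 'z': 12, 'total': 89}

{'x': 31, 'y': 46, 'z': 12, 'total': 89}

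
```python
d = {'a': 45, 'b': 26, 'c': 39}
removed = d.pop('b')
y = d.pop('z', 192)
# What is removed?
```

After line 1: d = {'a': 45, 'b': 26, 'c': 39}
After line 2 (pop 'b' returns 26): d = {'a': 45, 'c': 39}, removed = 26
After line 3 (pop 'z' missing, returns default 192): d = {'a': 45, 'c': 39}, y = 192

26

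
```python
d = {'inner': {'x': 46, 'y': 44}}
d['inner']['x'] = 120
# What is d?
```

After line 1: d = {'inner': {'x': 46, 'y': 44}}
After line 2 (inner x overwritten): d = {'inner': {'x': 120, 'y': 44}}

{'inner': {'x': 120, 'y': 44}}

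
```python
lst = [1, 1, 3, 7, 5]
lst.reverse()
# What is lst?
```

[5, 7, 3, 1, 1]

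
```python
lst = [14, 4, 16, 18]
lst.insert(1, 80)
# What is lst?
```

[14, 80, 4, 16, 18]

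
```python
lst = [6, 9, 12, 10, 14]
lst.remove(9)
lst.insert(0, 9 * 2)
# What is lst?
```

After line 1: lst = [6, 9, 12, 10, 14]
After line 2 (remove first 9): lst = [6, 12, 10, 14]
After line 3 (insert 18 at index 0): lst = [18, 6, 12, 10, 14]

[18, 6, 12, 10, 14]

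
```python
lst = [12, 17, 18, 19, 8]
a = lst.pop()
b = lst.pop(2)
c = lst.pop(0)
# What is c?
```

After line 1: lst = [12, 17, 18, 19, 8]
After line 2 (pop() -> a = 8): lst = [12, 17, 18, 19]
After line 3 (pop(2) -> b = 18): lst = [12, 17, 19]
After line 4 (pop(0) -> c = 12): lst = [17, 19]

12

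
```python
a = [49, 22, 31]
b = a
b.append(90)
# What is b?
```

After line 1: a = [49, 22, 31]
After line 2 (b = a is an alias, same object): a = [49, 22, 31], b = [49, 22, 31]
After line 3 (b.append mutates the shared list): a = [49, 22, 31, 90], b = [49, 22, 31, 90]

[49, 22, 31, 90]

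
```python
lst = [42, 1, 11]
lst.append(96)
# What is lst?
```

[42, 1, 11, 96]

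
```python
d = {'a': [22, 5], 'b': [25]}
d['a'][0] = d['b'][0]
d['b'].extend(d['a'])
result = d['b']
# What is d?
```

After line 1: d = {'a': [22, 5], 'b': [25]}
After line 2 (a[0] = b[0] = 25): d = {'a': [25, 5], 'b': [25]}
After line 3 (b.extend(a) appends [25, 5]): d = {'a': [25, 5], 'b': [25, 25, 5]}
After line 4: result = d['b'] = [25, 25, 5]

{'a': [25, 5], 'b': [25, 25, 5]}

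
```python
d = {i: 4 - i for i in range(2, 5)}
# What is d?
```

{2: 2, 3: 1, 4: 0}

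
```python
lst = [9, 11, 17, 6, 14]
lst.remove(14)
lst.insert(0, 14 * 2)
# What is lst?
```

After line 1: lst = [9, 11, 17, 6, 14]
After line 2 (remove first 14): lst = [9, 11, 17, 6]
After line 3 (insert 28 at index 0): lst = [28, 9, 11, 17, 6]

[28, 9, 11, 17, 6]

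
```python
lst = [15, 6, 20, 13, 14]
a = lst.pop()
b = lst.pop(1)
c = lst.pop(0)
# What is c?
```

After line 1: lst = [15, 6, 20, 13, 14]
After line 2 (pop() -> a = 14): lst = [15, 6, 20, 13]
After line 3 (pop(1) -> b = 6): lst = [15, 20, 13]
After line 4 (pop(0) -> c = 15): lst = [20, 13]

15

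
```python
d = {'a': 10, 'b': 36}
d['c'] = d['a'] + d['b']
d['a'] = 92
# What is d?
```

After line 1: d = {'a': 10, 'b': 36}
After line 2 (d['c'] = 10 + 36): d = {'a': 10, 'b': 36, 'c': 46}
After line 3: d = {'a': 92, 'b': 36, 'c': 46}

{'a': 92, 'b': 36, 'c': 46}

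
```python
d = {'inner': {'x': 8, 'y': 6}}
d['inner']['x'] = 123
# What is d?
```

After line 1: d = {'inner': {'x': 8, 'y': 6}}
After line 2 (inner x overwritten): d = {'inner': {'x': 123, 'y': 6}}

{'inner': {'x': 123, 'y': 6}}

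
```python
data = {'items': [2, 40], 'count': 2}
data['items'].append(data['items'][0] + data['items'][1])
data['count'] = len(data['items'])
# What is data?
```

After line 1: data = {'items': [2, 40], 'count': 2}
After line 2 (append 2 + 40 = 42): data = {'items': [2, 40, 42], 'count': 2}
After line 3 (count = len(items) = 3): data = {'items': [2, 40, 42], 'count': 3}

{'items': [2, 40, 42], 'count': 3}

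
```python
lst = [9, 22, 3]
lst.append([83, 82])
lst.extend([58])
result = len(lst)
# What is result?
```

After line 1: lst = [9, 22, 3]
After line 2 (append adds [83, 82] as single element): lst = [9, 22, 3, [83, 82]]
After line 3 (extend unpacks [58], adds 58): lst = [9, 22, 3, [83, 82], 58]
After line 4: result = len(lst) = 5

5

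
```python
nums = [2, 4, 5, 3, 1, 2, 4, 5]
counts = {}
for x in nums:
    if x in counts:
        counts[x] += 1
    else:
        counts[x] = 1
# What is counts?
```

Initial: counts = {}, nums = [2, 4, 5, 3, 1, 2, 4, 5]
See 2: counts = {2: 1}
See 4: counts = {2: 1, 4: 1}
See 5: counts = {2: 1, 4: 1, 5: 1}
See 3: counts = {2: 1, 4: 1, 5: 1, 3: 1}
See 1: counts = {2: 1, 4: 1, 5: 1, 3: 1, 1: 1}
See 2: counts = {2: 2, 4: 1, 5: 1, 3: 1, 1: 1}
See 4: counts = {2: 2, 4: 2, 5: 1, 3: 1, 1: 1}
See 5: counts = {2: 2, 4: 2, 5: 2, 3: 1, 1: 1}

{2: 2, 4: 2, 5: 2, 3: 1, 1: 1}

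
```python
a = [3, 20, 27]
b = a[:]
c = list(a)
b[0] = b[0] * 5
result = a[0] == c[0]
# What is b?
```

After line 1: a = [3, 20, 27]
After line 2 (b = a[:], copy): a = [3, 20, 27], b = [3, 20, 27]
After line 3 (c = list(a) is a copy, new object): c = [3, 20, 27]
After line 4 (b[0] = 3 * 5 = 15; only b mutates (copy)): a = [3, 20, 27], b = [15, 20, 27], c = [3, 20, 27]
After line 5 (a[0] = 3, c[0] = 3; result = True)

[15, 20, 27]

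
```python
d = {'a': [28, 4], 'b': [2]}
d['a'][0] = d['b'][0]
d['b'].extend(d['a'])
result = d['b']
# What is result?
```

After line 1: d = {'a': [28, 4], 'b': [2]}
After line 2 (a[0] = b[0] = 2): d = {'a': [2, 4], 'b': [2]}
After line 3 (b.extend(a) appends [2, 4]): d = {'a': [2, 4], 'b': [2, 2, 4]}
After line 4: result = d['b'] = [2, 2, 4]

[2, 2, 4]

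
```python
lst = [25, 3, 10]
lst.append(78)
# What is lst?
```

[25, 3, 10, 78]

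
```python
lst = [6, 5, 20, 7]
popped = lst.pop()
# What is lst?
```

[6, 5, 20]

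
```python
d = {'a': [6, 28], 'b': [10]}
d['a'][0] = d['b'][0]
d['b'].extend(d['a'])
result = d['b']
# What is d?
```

After line 1: d = {'a': [6, 28], 'b': [10]}
After line 2 (a[0] = b[0] = 10): d = {'a': [10, 28], 'b': [10]}
After line 3 (b.extend(a) appends [10, 28]): d = {'a': [10, 28], 'b': [10, 10, 28]}
After line 4: result = d['b'] = [10, 10, 28]

{'a': [10, 28], 'b': [10, 10, 28]}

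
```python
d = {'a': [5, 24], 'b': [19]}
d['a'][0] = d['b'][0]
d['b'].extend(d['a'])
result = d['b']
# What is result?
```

After line 1: d = {'a': [5, 24], 'b': [19]}
After line 2 (a[0] = b[0] = 19): d = {'a': [19, 24], 'b': [19]}
After line 3 (b.extend(a) appends [19, 24]): d = {'a': [19, 24], 'b': [19, 19, 24]}
After line 4: result = d['b'] = [19, 19, 24]

[19, 19, 24]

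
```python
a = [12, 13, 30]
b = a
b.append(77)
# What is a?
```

After line 1: a = [12, 13, 30]
After line 2 (b = a is an alias, same object): a = [12, 13, 30], b = [12, 13, 30]
After line 3 (b.append mutates the shared list): a = [12, 13, 30, 77], b = [12, 13, 30, 77]

[12, 13, 30, 77]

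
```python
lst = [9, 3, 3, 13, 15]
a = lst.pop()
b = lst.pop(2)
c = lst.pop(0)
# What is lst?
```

After line 1: lst = [9, 3, 3, 13, 15]
After line 2 (pop() -> a = 15): lst = [9, 3, 3, 13]
After line 3 (pop(2) -> b = 3): lst = [9, 3, 13]
After line 4 (pop(0) -> c = 9): lst = [3, 13]

[3, 13]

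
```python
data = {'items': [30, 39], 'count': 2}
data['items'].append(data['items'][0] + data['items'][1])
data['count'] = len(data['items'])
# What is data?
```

After line 1: data = {'items': [30, 39], 'count': 2}
After line 2 (append 30 + 39 = 69): data = {'items': [30, 39, 69], 'count': 2}
After line 3 (count = len(items) = 3): data = {'items': [30, 39, 69], 'count': 3}

{'items': [30, 39, 69], 'count': 3}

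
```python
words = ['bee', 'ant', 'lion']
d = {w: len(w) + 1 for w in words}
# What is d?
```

{'bee': 4, 'ant': 4, 'lion': 5}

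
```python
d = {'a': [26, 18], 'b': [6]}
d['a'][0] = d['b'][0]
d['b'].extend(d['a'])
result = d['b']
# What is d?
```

After line 1: d = {'a': [26, 18], 'b': [6]}
After line 2 (a[0] = b[0] = 6): d = {'a': [6, 18], 'b': [6]}
After line 3 (b.extend(a) appends [6, 18]): d = {'a': [6, 18], 'b': [6, 6, 18]}
After line 4: result = d['b'] = [6, 6, 18]

{'a': [6, 18], 'b': [6, 6, 18]}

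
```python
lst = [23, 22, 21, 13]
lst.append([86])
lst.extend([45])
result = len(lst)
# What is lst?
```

After line 1: lst = [23, 22, 21, 13]
After line 2 (append adds [86] as single element): lst = [23, 22, 21, 13, [86]]
After line 3 (extend unpacks [45], adds 45): lst = [23, 22, 21, 13, [86], 45]
After line 4: result = len(lst) = 6

[23, 22, 21, 13, [86], 45]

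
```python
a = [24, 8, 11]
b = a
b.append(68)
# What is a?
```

After line 1: a = [24, 8, 11]
After line 2 (b = a is an alias, same object): a = [24, 8, 11], b = [24, 8, 11]
After line 3 (b.append mutates the shared list): a = [24, 8, 11, 68], b = [24, 8, 11, 68]

[24, 8, 11, 68]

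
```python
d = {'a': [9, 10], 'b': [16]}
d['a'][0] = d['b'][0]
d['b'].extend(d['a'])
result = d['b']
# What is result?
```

After line 1: d = {'a': [9, 10], 'b': [16]}
After line 2 (a[0] = b[0] = 16): d = {'a': [16, 10], 'b': [16]}
After line 3 (b.extend(a) appends [16, 10]): d = {'a': [16, 10], 'b': [16, 16, 10]}
After line 4: result = d['b'] = [16, 16, 10]

[16, 16, 10]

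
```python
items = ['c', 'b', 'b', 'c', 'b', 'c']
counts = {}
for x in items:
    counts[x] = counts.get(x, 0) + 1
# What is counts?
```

Initial: counts = {}, items = ['c', 'b', 'b', 'c', 'b', 'c']
See 'c': counts = {'c': 1}
See 'b': counts = {'c': 1, 'b': 1}
See 'b': counts = {'c': 1, 'b': 2}
See 'c': counts = {'c': 2, 'b': 2}
See 'b': counts = {'c': 2, 'b': 3}
See 'c': counts = {'c': 3, 'b': 3}

{'c': 3, 'b': 3}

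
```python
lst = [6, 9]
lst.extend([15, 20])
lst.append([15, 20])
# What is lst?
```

After line 1: lst = [6, 9]
After line 2 (extend unpacks [15, 20]): lst = [6, 9, 15, 20]
After line 3 (append adds [15, 20] as single element): lst = [6, 9, 15, 20, [15, 20]]

[6, 9, 15, 20, [15, 20]]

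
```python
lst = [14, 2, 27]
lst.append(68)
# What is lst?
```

[14, 2, 27, 68]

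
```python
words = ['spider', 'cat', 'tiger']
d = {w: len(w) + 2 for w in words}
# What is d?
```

{'spider': 8, 'cat': 5, 'tiger': 7}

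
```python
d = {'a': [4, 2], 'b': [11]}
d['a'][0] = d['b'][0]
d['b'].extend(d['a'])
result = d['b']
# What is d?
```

After line 1: d = {'a': [4, 2], 'b': [11]}
After line 2 (a[0] = b[0] = 11): d = {'a': [11, 2], 'b': [11]}
After line 3 (b.extend(a) appends [11, 2]): d = {'a': [11, 2], 'b': [11, 11, 2]}
After line 4: result = d['b'] = [11, 11, 2]

{'a': [11, 2], 'b': [11, 11, 2]}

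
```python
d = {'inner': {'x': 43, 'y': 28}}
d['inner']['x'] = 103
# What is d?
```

After line 1: d = {'inner': {'x': 43, 'y': 28}}
After line 2 (inner x overwritten): d = {'inner': {'x': 103, 'y': 28}}

{'inner': {'x': 103, 'y': 28}}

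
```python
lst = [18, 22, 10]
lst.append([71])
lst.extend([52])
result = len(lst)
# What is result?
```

After line 1: lst = [18, 22, 10]
After line 2 (append adds [71] as single element): lst = [18, 22, 10, [71]]
After line 3 (extend unpacks [52], adds 52): lst = [18, 22, 10, [71], 52]
After line 4: result = len(lst) = 5

5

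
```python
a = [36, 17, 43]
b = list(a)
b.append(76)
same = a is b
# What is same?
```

After line 1: a = [36, 17, 43]
After line 2 (b = list(a) is a shallow copy, new object): a = [36, 17, 43], b = [36, 17, 43]
After line 3 (append only mutates b): a = [36, 17, 43], b = [36, 17, 43, 76]
After line 4 (same = a is b; different objects -> False): same = False

False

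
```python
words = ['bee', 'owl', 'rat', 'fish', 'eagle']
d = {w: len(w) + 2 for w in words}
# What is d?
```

{'bee': 5, 'owl': 5, 'rat': 5, 'fish': 6, 'eagle': 7}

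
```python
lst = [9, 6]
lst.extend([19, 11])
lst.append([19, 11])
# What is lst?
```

After line 1: lst = [9, 6]
After line 2 (extend unpacks [19, 11]): lst = [9, 6, 19, 11]
After line 3 (append adds [19, 11] as single element): lst = [9, 6, 19, 11, [19, 11]]

[9, 6, 19, 11, [19, 11]]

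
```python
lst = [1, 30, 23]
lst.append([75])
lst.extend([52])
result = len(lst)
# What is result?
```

After line 1: lst = [1, 30, 23]
After line 2 (append adds [75] as single element): lst = [1, 30, 23, [75]]
After line 3 (extend unpacks [52], adds 52): lst = [1, 30, 23, [75], 52]
After line 4: result = len(lst) = 5

5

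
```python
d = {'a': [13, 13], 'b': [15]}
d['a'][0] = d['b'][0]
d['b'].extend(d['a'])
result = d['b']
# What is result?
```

After line 1: d = {'a': [13, 13], 'b': [15]}
After line 2 (a[0] = b[0] = 15): d = {'a': [15, 13], 'b': [15]}
After line 3 (b.extend(a) appends [15, 13]): d = {'a': [15, 13], 'b': [15, 15, 13]}
After line 4: result = d['b'] = [15, 15, 13]

[15, 15, 13]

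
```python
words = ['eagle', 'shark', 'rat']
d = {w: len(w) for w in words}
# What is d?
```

{'eagle': 5, 'shark': 5, 'rat': 3}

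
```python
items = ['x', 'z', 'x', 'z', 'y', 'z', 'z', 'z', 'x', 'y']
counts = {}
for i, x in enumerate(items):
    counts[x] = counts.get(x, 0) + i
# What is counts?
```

Initial: counts = {}, items = ['x', 'z', 'x', 'z', 'y', 'z', 'z', 'z', 'x', 'y']
i=0, x='x': counts = {'x': 0}
i=1, x='z': counts = {'x': 0, 'z': 1}
i=2, x='x': counts = {'x': 2, 'z': 1}
i=3, x='z': counts = {'x': 2, 'z': 4}
i=4, x='y': counts = {'x': 2, 'z': 4, 'y': 4}
i=5, x='z': counts = {'x': 2, 'z': 9, 'y': 4}
i=6, x='z': counts = {'x': 2, 'z': 15, 'y': 4}
i=7, x='z': counts = {'x': 2, 'z': 22, 'y': 4}
i=8, x='x': counts = {'x': 10, 'z': 22, 'y': 4}
i=9, x='y': counts = {'x': 10, 'z': 22, 'y': 13}

{'x': 10, 'z': 22, 'y': 13}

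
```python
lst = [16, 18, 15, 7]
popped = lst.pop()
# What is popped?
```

7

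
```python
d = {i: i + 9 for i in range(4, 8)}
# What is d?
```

{4: 13, 5: 14, 6: 15, 7: 16}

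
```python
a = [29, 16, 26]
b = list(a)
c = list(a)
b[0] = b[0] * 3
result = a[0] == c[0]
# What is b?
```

After line 1: a = [29, 16, 26]
After line 2 (b = list(a), copy): a = [29, 16, 26], b = [29, 16, 26]
After line 3 (c = list(a) is a copy, new object): c = [29, 16, 26]
After line 4 (b[0] = 29 * 3 = 87; only b mutates (copy)): a = [29, 16, 26], b = [87, 16, 26], c = [29, 16, 26]
After line 5 (a[0] = 29, c[0] = 29; result = True)

[87, 16, 26]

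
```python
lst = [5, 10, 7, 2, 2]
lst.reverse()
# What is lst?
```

[2, 2, 7, 10, 5]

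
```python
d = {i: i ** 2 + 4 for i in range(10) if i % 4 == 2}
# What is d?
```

{2: 8, 6: 40}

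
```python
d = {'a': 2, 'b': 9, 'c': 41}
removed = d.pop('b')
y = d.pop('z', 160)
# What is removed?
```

After line 1: d = {'a': 2, 'b': 9, 'c': 41}
After line 2 (pop 'b' returns 9): d = {'a': 2, 'c': 41}, removed = 9
After line 3 (pop 'z' missing, returns default 160): d = {'a': 2, 'c': 41}, y = 160

9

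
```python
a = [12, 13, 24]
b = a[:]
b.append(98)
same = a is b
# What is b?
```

After line 1: a = [12, 13, 24]
After line 2 (b = a[:] is a shallow copy, new object): a = [12, 13, 24], b = [12, 13, 24]
After line 3 (append only mutates b): a = [12, 13, 24], b = [12, 13, 24, 98]
After line 4 (same = a is b; different objects -> False): same = False

[12, 13, 24, 98]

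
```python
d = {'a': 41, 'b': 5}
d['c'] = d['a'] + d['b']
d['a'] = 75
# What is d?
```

After line 1: d = {'a': 41, 'b': 5}
After line 2 (d['c'] = 41 + 5): d = {'a': 41, 'b': 5, 'c': 46}
After line 3: d = {'a': 75, 'b': 5, 'c': 46}

{'a': 75, 'b': 5, 'c': 46}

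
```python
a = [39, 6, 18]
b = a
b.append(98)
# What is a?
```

After line 1: a = [39, 6, 18]
After line 2 (b = a is an alias, same object): a = [39, 6, 18], b = [39, 6, 18]
After line 3 (b.append mutates the shared list): a = [39, 6, 18, 98], b = [39, 6, 18, 98]

[39, 6, 18, 98]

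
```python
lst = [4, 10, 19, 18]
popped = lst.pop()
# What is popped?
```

18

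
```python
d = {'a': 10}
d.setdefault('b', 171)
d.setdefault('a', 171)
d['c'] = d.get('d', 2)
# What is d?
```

After line 1: d = {'a': 10}
After line 2 (setdefault adds 'b'=171): d = {'a': 10, 'b': 171}
After line 3 (setdefault 'a' no-op, already exists): d = {'a': 10, 'b': 171}
After line 4 (get('d', 2) returns default since 'd' not in d): d = {'a': 10, 'b': 171, 'c': 2}

{'a': 10, 'b': 171, 'c': 2}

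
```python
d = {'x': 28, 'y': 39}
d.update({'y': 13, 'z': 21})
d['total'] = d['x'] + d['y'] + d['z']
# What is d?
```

After line 1: d = {'x': 28, 'y': 39}
After line 2 (y overwritten, z added): d = {'x': 28, 'y': 13, 'z': 21}
After line 3 (total = 28 + 13 + 21 = 62): d = {'x': 28, 'y': 13, 'z': 21, 'total': 62}

{'x': 28, 'y': 13, 'z': 21, 'total': 62}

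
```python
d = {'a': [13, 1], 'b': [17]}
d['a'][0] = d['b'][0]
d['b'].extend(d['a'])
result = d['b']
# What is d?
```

After line 1: d = {'a': [13, 1], 'b': [17]}
After line 2 (a[0] = b[0] = 17): d = {'a': [17, 1], 'b': [17]}
After line 3 (b.extend(a) appends [17, 1]): d = {'a': [17, 1], 'b': [17, 17, 1]}
After line 4: result = d['b'] = [17, 17, 1]

{'a': [17, 1], 'b': [17, 17, 1]}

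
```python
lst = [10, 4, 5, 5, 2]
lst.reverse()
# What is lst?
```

[2, 5, 5, 4, 10]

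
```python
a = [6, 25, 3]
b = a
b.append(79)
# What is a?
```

After line 1: a = [6, 25, 3]
After line 2 (b = a is an alias, same object): a = [6, 25, 3], b = [6, 25, 3]
After line 3 (b.append mutates the shared list): a = [6, 25, 3, 79], b = [6, 25, 3, 79]

[6, 25, 3, 79]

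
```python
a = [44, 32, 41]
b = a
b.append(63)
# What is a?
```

After line 1: a = [44, 32, 41]
After line 2 (b = a is an alias, same object): a = [44, 32, 41], b = [44, 32, 41]
After line 3 (b.append mutates the shared list): a = [44, 32, 41, 63], b = [44, 32, 41, 63]

[44, 32, 41, 63]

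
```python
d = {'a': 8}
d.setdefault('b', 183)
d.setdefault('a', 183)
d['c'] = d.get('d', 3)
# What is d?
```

After line 1: d = {'a': 8}
After line 2 (setdefault adds 'b'=183): d = {'a': 8, 'b': 183}
After line 3 (setdefault 'a' no-op, already exists): d = {'a': 8, 'b': 183}
After line 4 (get('d', 3) returns default since 'd' not in d): d = {'a': 8, 'b': 183, 'c': 3}

{'a': 8, 'b': 183, 'c': 3}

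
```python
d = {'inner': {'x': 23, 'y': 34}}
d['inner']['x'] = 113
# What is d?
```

After line 1: d = {'inner': {'x': 23, 'y': 34}}
After line 2 (inner x overwritten): d = {'inner': {'x': 113, 'y': 34}}

{'inner': {'x': 113, 'y': 34}}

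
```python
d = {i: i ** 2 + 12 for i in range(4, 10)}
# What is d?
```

{4: 28, 5: 37, 6: 48, 7: 61, 8: 76, 9: 93}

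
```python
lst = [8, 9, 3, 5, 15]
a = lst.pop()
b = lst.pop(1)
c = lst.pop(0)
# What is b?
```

After line 1: lst = [8, 9, 3, 5, 15]
After line 2 (pop() -> a = 15): lst = [8, 9, 3, 5]
After line 3 (pop(1) -> b = 9): lst = [8, 3, 5]
After line 4 (pop(0) -> c = 8): lst = [3, 5]

9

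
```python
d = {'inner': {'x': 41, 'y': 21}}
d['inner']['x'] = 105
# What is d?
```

After line 1: d = {'inner': {'x': 41, 'y': 21}}
After line 2 (inner x overwritten): d = {'inner': {'x': 105, 'y': 21}}

{'inner': {'x': 105, 'y': 21}}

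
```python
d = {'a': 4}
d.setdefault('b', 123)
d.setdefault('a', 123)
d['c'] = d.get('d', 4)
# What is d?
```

After line 1: d = {'a': 4}
After line 2 (setdefault adds 'b'=123): d = {'a': 4, 'b': 123}
After line 3 (setdefault 'a' no-op, already exists): d = {'a': 4, 'b': 123}
After line 4 (get('d', 4) returns default since 'd' not in d): d = {'a': 4, 'b': 123, 'c': 4}

{'a': 4, 'b': 123, 'c': 4}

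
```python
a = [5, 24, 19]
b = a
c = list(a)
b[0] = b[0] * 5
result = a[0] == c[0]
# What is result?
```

After line 1: a = [5, 24, 19]
After line 2 (b = a, alias): a = [5, 24, 19], b = [5, 24, 19]
After line 3 (c = list(a) is a copy, new object): c = [5, 24, 19]
After line 4 (b[0] = 5 * 5 = 25; mutates shared a/b): a = b = [25, 24, 19], c = [5, 24, 19]
After line 5 (a[0] = 25, c[0] = 5; result = False)

False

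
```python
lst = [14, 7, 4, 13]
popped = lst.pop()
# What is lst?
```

[14, 7, 4]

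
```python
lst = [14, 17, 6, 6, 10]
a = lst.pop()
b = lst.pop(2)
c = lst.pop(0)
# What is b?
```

After line 1: lst = [14, 17, 6, 6, 10]
After line 2 (pop() -> a = 10): lst = [14, 17, 6, 6]
After line 3 (pop(2) -> b = 6): lst = [14, 17, 6]
After line 4 (pop(0) -> c = 14): lst = [17, 6]

6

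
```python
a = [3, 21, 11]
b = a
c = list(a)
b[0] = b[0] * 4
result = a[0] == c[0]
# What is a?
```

After line 1: a = [3, 21, 11]
After line 2 (b = a, alias): a = [3, 21, 11], b = [3, 21, 11]
After line 3 (c = list(a) is a copy, new object): c = [3, 21, 11]
After line 4 (b[0] = 3 * 4 = 12; mutates shared a/b): a = b = [12, 21, 11], c = [3, 21, 11]
After line 5 (a[0] = 12, c[0] = 3; result = False)

[12, 21, 11]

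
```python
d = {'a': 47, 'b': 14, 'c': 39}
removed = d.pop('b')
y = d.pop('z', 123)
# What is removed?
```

After line 1: d = {'a': 47, 'b': 14, 'c': 39}
After line 2 (pop 'b' returns 14): d = {'a': 47, 'c': 39}, removed = 14
After line 3 (pop 'z' missing, returns default 123): d = {'a': 47, 'c': 39}, y = 123

14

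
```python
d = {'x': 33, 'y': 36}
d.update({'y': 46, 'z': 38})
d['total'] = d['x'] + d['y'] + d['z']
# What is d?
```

After line 1: d = {'x': 33, 'y': 36}
After line 2 (y overwritten, z added): d = {'x': 33, 'y': 46, 'z': 38}
After line 3 (total = 33 + 46 + 38 = 117): d = {'x': 33, 'y': 46, 'z': 38, 'total': 117}

{'x': 33, 'y': 46, 'z': 38, 'total': 117}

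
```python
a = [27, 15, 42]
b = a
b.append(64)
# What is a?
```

After line 1: a = [27, 15, 42]
After line 2 (b = a is an alias, same object): a = [27, 15, 42], b = [27, 15, 42]
After line 3 (b.append mutates the shared list): a = [27, 15, 42, 64], b = [27, 15, 42, 64]

[27, 15, 42, 64]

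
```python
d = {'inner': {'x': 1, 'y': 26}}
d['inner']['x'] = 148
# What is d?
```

After line 1: d = {'inner': {'x': 1, 'y': 26}}
After line 2 (inner x overwritten): d = {'inner': {'x': 148, 'y': 26}}

{'inner': {'x': 148, 'y': 26}}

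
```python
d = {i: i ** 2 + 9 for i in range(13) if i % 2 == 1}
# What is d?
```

{1: 10, 3: 18, 5: 34, 7: 58, 9: 90, 11: 130}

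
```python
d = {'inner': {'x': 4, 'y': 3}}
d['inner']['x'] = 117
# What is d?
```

After line 1: d = {'inner': {'x': 4, 'y': 3}}
After line 2 (inner x overwritten): d = {'inner': {'x': 117, 'y': 3}}

{'inner': {'x': 117, 'y': 3}}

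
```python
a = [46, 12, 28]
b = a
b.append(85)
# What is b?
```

After line 1: a = [46, 12, 28]
After line 2 (b = a is an alias, same object): a = [46, 12, 28], b = [46, 12, 28]
After line 3 (b.append mutates the shared list): a = [46, 12, 28, 85], b = [46, 12, 28, 85]

[46, 12, 28, 85]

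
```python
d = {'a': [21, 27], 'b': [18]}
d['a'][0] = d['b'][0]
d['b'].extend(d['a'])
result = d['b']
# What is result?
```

After line 1: d = {'a': [21, 27], 'b': [18]}
After line 2 (a[0] = b[0] = 18): d = {'a': [18, 27], 'b': [18]}
After line 3 (b.extend(a) appends [18, 27]): d = {'a': [18, 27], 'b': [18, 18, 27]}
After line 4: result = d['b'] = [18, 18, 27]

[18, 18, 27]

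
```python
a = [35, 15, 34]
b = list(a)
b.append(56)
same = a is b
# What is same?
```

After line 1: a = [35, 15, 34]
After line 2 (b = list(a) is a shallow copy, new object): a = [35, 15, 34], b = [35, 15, 34]
After line 3 (append only mutates b): a = [35, 15, 34], b = [35, 15, 34, 56]
After line 4 (same = a is b; different objects -> False): same = False

False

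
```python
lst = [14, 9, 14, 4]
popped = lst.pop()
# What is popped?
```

4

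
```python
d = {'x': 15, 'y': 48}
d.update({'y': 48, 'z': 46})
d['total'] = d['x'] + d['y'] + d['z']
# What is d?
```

After line 1: d = {'x': 15, 'y': 48}
After line 2 (y overwritten, z added): d = {'x': 15, 'y': 48, 'z': 46}
After line 3 (total = 15 + 48 + 46 = 109): d = {'x': 15, 'y': 48, 'z': 46, 'total': 109}

{'x': 15, 'y': 48, 'z': 46, 'total': 109}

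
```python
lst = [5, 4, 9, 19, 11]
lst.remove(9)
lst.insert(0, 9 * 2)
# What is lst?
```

After line 1: lst = [5, 4, 9, 19, 11]
After line 2 (remove first 9): lst = [5, 4, 19, 11]
After line 3 (insert 18 at index 0): lst = [18, 5, 4, 19, 11]

[18, 5, 4, 19, 11]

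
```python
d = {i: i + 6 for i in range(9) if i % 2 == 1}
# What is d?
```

{1: 7, 3: 9, 5: 11, 7: 13}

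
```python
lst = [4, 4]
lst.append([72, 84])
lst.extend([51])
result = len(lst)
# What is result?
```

After line 1: lst = [4, 4]
After line 2 (append adds [72, 84] as single element): lst = [4, 4, [72, 84]]
After line 3 (extend unpacks [51], adds 51): lst = [4, 4, [72, 84], 51]
After line 4: result = len(lst) = 4

4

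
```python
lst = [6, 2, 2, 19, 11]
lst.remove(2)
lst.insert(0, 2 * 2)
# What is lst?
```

After line 1: lst = [6, 2, 2, 19, 11]
After line 2 (remove first 2): lst = [6, 2, 19, 11]
After line 3 (insert 4 at index 0): lst = [4, 6, 2, 19, 11]

[4, 6, 2, 19, 11]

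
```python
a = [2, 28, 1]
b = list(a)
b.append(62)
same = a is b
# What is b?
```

After line 1: a = [2, 28, 1]
After line 2 (b = list(a) is a shallow copy, new object): a = [2, 28, 1], b = [2, 28, 1]
After line 3 (append only mutates b): a = [2, 28, 1], b = [2, 28, 1, 62]
After line 4 (same = a is b; different objects -> False): same = False

[2, 28, 1, 62]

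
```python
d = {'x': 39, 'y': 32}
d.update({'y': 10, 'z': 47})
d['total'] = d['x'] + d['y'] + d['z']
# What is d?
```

After line 1: d = {'x': 39, 'y': 32}
After line 2 (y overwritten, z added): d = {'x': 39, 'y': 10, 'z': 47}
After line 3 (total = 39 + 10 + 47 = 96): d = {'x': 39, 'y': 10, 'z': 47, 'total': 96}

{'x': 39, 'y': 10, 'z': 47, 'total': 96}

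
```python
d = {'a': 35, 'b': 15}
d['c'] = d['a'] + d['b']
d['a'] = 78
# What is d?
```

After line 1: d = {'a': 35, 'b': 15}
After line 2 (d['c'] = 35 + 15): d = {'a': 35, 'b': 15, 'c': 50}
After line 3: d = {'a': 78, 'b': 15, 'c': 50}

{'a': 78, 'b': 15, 'c': 50}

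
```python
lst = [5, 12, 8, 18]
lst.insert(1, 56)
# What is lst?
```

[5, 56, 12, 8, 18]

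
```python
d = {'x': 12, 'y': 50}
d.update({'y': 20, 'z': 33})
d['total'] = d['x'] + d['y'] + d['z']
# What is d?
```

After line 1: d = {'x': 12, 'y': 50}
After line 2 (y overwritten, z added): d = {'x': 12, 'y': 20, 'z': 33}
After line 3 (total = 12 + 20 + 33 = 65): d = {'x': 12, 'y': 20, 'z': 33, 'total': 65}

{'x': 12, 'y': 20, 'z': 33, 'total': 65}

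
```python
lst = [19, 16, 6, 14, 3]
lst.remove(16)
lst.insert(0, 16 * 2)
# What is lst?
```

After line 1: lst = [19, 16, 6, 14, 3]
After line 2 (remove first 16): lst = [19, 6, 14, 3]
After line 3 (insert 32 at index 0): lst = [32, 19, 6, 14, 3]

[32, 19, 6, 14, 3]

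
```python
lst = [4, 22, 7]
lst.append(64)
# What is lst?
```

[4, 22, 7, 64]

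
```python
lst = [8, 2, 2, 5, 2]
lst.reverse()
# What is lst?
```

[2, 5, 2, 2, 8]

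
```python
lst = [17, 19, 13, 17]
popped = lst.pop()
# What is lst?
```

[17, 19, 13]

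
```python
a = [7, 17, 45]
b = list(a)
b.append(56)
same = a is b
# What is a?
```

After line 1: a = [7, 17, 45]
After line 2 (b = list(a) is a shallow copy, new object): a = [7, 17, 45], b = [7, 17, 45]
After line 3 (append only mutates b): a = [7, 17, 45], b = [7, 17, 45, 56]
After line 4 (same = a is b; different objects -> False): same = False

[7, 17, 45]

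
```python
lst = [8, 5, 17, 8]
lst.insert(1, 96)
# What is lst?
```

[8, 96, 5, 17, 8]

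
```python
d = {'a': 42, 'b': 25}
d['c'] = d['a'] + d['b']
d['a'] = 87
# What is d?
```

After line 1: d = {'a': 42, 'b': 25}
After line 2 (d['c'] = 42 + 25): d = {'a': 42, 'b': 25, 'c': 67}
After line 3: d = {'a': 87, 'b': 25, 'c': 67}

{'a': 87, 'b': 25, 'c': 67}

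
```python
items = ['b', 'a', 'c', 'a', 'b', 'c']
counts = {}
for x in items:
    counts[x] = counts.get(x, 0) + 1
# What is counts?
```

Initial: counts = {}, items = ['b', 'a', 'c', 'a', 'b', 'c']
See 'b': counts = {'b': 1}
See 'a': counts = {'b': 1, 'a': 1}
See 'c': counts = {'b': 1, 'a': 1, 'c': 1}
See 'a': counts = {'b': 1, 'a': 2, 'c': 1}
See 'b': counts = {'b': 2, 'a': 2, 'c': 1}
See 'c': counts = {'b': 2, 'a': 2, 'c': 2}

{'b': 2, 'a': 2, 'c': 2}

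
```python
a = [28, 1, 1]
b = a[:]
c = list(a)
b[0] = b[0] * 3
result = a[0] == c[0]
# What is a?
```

After line 1: a = [28, 1, 1]
After line 2 (b = a[:], copy): a = [28, 1, 1], b = [28, 1, 1]
After line 3 (c = list(a) is a copy, new object): c = [28, 1, 1]
After line 4 (b[0] = 28 * 3 = 84; only b mutates (copy)): a = [28, 1, 1], b = [84, 1, 1], c = [28, 1, 1]
After line 5 (a[0] = 28, c[0] = 28; result = True)

[28, 1, 1]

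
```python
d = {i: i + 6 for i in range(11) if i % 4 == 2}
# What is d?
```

{2: 8, 6: 12, 10: 16}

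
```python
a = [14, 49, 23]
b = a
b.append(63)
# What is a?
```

After line 1: a = [14, 49, 23]
After line 2 (b = a is an alias, same object): a = [14, 49, 23], b = [14, 49, 23]
After line 3 (b.append mutates the shared list): a = [14, 49, 23, 63], b = [14, 49, 23, 63]

[14, 49, 23, 63]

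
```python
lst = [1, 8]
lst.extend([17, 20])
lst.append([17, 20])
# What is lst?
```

After line 1: lst = [1, 8]
After line 2 (extend unpacks [17, 20]): lst = [1, 8, 17, 20]
After line 3 (append adds [17, 20] as single element): lst = [1, 8, 17, 20, [17, 20]]

[1, 8, 17, 20, [17, 20]]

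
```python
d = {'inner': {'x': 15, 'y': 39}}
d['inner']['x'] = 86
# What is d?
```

After line 1: d = {'inner': {'x': 15, 'y': 39}}
After line 2 (inner x overwritten): d = {'inner': {'x': 86, 'y': 39}}

{'inner': {'x': 86, 'y': 39}}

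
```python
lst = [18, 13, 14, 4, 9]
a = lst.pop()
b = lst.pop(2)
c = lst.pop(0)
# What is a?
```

After line 1: lst = [18, 13, 14, 4, 9]
After line 2 (pop() -> a = 9): lst = [18, 13, 14, 4]
After line 3 (pop(2) -> b = 14): lst = [18, 13, 4]
After line 4 (pop(0) -> c = 18): lst = [13, 4]

9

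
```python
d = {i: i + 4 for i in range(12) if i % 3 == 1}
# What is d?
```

{1: 5, 4: 8, 7: 11, 10: 14}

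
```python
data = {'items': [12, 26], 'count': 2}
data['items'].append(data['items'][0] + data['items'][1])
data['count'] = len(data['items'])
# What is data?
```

After line 1: data = {'items': [12, 26], 'count': 2}
After line 2 (append 12 + 26 = 38): data = {'items': [12, 26, 38], 'count': 2}
After line 3 (count = len(items) = 3): data = {'items': [12, 26, 38], 'count': 3}

{'items': [12, 26, 38], 'count': 3}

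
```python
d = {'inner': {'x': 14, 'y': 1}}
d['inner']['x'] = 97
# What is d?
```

After line 1: d = {'inner': {'x': 14, 'y': 1}}
After line 2 (inner x overwritten): d = {'inner': {'x': 97, 'y': 1}}

{'inner': {'x': 97, 'y': 1}}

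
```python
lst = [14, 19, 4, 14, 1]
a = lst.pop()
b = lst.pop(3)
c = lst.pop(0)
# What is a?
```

After line 1: lst = [14, 19, 4, 14, 1]
After line 2 (pop() -> a = 1): lst = [14, 19, 4, 14]
After line 3 (pop(3) -> b = 14): lst = [14, 19, 4]
After line 4 (pop(0) -> c = 14): lst = [19, 4]

1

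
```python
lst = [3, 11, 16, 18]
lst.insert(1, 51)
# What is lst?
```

[3, 51, 11, 16, 18]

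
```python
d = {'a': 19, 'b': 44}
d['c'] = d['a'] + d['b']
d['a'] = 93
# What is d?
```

After line 1: d = {'a': 19, 'b': 44}
After line 2 (d['c'] = 19 + 44): d = {'a': 19, 'b': 44, 'c': 63}
After line 3: d = {'a': 93, 'b': 44, 'c': 63}

{'a': 93, 'b': 44, 'c': 63}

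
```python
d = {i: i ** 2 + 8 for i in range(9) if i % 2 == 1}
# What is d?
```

{1: 9, 3: 17, 5: 33, 7: 57}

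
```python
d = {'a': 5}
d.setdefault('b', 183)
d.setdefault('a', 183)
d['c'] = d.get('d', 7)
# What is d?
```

After line 1: d = {'a': 5}
After line 2 (setdefault adds 'b'=183): d = {'a': 5, 'b': 183}
After line 3 (setdefault 'a' no-op, already exists): d = {'a': 5, 'b': 183}
After line 4 (get('d', 7) returns default since 'd' not in d): d = {'a': 5, 'b': 183, 'c': 7}

{'a': 5, 'b': 183, 'c': 7}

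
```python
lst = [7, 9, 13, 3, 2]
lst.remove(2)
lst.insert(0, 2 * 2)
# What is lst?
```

After line 1: lst = [7, 9, 13, 3, 2]
After line 2 (remove first 2): lst = [7, 9, 13, 3]
After line 3 (insert 4 at index 0): lst = [4, 7, 9, 13, 3]

[4, 7, 9, 13, 3]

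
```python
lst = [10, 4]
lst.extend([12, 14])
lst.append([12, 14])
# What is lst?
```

After line 1: lst = [10, 4]
After line 2 (extend unpacks [12, 14]): lst = [10, 4, 12, 14]
After line 3 (append adds [12, 14] as single element): lst = [10, 4, 12, 14, [12, 14]]

[10, 4, 12, 14, [12, 14]]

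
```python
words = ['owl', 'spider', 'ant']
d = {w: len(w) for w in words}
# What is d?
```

{'owl': 3, 'spider': 6, 'ant': 3}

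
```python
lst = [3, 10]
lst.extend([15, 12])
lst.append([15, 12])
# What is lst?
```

After line 1: lst = [3, 10]
After line 2 (extend unpacks [15, 12]): lst = [3, 10, 15, 12]
After line 3 (append adds [15, 12] as single element): lst = [3, 10, 15, 12, [15, 12]]

[3, 10, 15, 12, [15, 12]]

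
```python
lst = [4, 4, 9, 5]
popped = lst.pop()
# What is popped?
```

5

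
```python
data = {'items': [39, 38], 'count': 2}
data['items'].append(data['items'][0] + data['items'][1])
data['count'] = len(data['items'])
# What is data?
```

After line 1: data = {'items': [39, 38], 'count': 2}
After line 2 (append 39 + 38 = 77): data = {'items': [39, 38, 77], 'count': 2}
After line 3 (count = len(items) = 3): data = {'items': [39, 38, 77], 'count': 3}

{'items': [39, 38, 77], 'count': 3}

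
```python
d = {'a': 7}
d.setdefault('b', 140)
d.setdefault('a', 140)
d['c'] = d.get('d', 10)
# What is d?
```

After line 1: d = {'a': 7}
After line 2 (setdefault adds 'b'=140): d = {'a': 7, 'b': 140}
After line 3 (setdefault 'a' no-op, already exists): d = {'a': 7, 'b': 140}
After line 4 (get('d', 10) returns default since 'd' not in d): d = {'a': 7, 'b': 140, 'c': 10}

{'a': 7, 'b': 140, 'c': 10}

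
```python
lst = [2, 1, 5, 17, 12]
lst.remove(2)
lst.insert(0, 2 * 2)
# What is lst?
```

After line 1: lst = [2, 1, 5, 17, 12]
After line 2 (remove first 2): lst = [1, 5, 17, 12]
After line 3 (insert 4 at index 0): lst = [4, 1, 5, 17, 12]

[4, 1, 5, 17, 12]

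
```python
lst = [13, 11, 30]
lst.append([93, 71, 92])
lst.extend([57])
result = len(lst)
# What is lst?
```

After line 1: lst = [13, 11, 30]
After line 2 (append adds [93, 71, 92] as single element): lst = [13, 11, 30, [93, 71, 92]]
After line 3 (extend unpacks [57], adds 57): lst = [13, 11, 30, [93, 71, 92], 57]
After line 4: result = len(lst) = 5

[13, 11, 30, [93, 71, 92], 57]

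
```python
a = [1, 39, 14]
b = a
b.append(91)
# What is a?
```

After line 1: a = [1, 39, 14]
After line 2 (b = a is an alias, same object): a = [1, 39, 14], b = [1, 39, 14]
After line 3 (b.append mutates the shared list): a = [1, 39, 14, 91], b = [1, 39, 14, 91]

[1, 39, 14, 91]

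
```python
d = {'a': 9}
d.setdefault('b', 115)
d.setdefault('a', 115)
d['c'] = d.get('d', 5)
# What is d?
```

After line 1: d = {'a': 9}
After line 2 (setdefault adds 'b'=115): d = {'a': 9, 'b': 115}
After line 3 (setdefault 'a' no-op, already exists): d = {'a': 9, 'b': 115}
After line 4 (get('d', 5) returns default since 'd' not in d): d = {'a': 9, 'b': 115, 'c': 5}

{'a': 9, 'b': 115, 'c': 5}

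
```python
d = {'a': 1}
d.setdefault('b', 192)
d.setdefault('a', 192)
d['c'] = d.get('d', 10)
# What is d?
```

After line 1: d = {'a': 1}
After line 2 (setdefault adds 'b'=192): d = {'a': 1, 'b': 192}
After line 3 (setdefault 'a' no-op, already exists): d = {'a': 1, 'b': 192}
After line 4 (get('d', 10) returns default since 'd' not in d): d = {'a': 1, 'b': 192, 'c': 10}

{'a': 1, 'b': 192, 'c': 10}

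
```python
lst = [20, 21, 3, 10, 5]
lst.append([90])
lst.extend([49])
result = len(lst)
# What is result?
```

After line 1: lst = [20, 21, 3, 10, 5]
After line 2 (append adds [90] as single element): lst = [20, 21, 3, 10, 5, [90]]
After line 3 (extend unpacks [49], adds 49): lst = [20, 21, 3, 10, 5, [90], 49]
After line 4: result = len(lst) = 7

7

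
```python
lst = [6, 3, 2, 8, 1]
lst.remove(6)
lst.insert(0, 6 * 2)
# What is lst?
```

After line 1: lst = [6, 3, 2, 8, 1]
After line 2 (remove first 6): lst = [3, 2, 8, 1]
After line 3 (insert 12 at index 0): lst = [12, 3, 2, 8, 1]

[12, 3, 2, 8, 1]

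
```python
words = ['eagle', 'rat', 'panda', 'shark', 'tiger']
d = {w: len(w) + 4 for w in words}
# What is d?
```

{'eagle': 9, 'rat': 7, 'panda': 9, 'shark': 9, 'tiger': 9}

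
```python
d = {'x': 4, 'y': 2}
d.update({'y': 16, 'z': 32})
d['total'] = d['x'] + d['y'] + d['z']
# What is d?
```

After line 1: d = {'x': 4, 'y': 2}
After line 2 (y overwritten, z added): d = {'x': 4, 'y': 16, 'z': 32}
After line 3 (total = 4 + 16 + 32 = 52): d = {'x': 4, 'y': 16, 'z': 32, 'total': 52}

{'x': 4, 'y': 16, 'z': 32, 'total': 52}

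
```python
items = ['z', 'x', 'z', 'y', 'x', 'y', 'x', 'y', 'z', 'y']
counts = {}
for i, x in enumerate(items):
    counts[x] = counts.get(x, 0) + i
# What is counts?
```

Initial: counts = {}, items = ['z', 'x', 'z', 'y', 'x', 'y', 'x', 'y', 'z', 'y']
i=0, x='z': counts = {'z': 0}
i=1, x='x': counts = {'z': 0, 'x': 1}
i=2, x='z': counts = {'z': 2, 'x': 1}
i=3, x='y': counts = {'z': 2, 'x': 1, 'y': 3}
i=4, x='x': counts = {'z': 2, 'x': 5, 'y': 3}
i=5, x='y': counts = {'z': 2, 'x': 5, 'y': 8}
i=6, x='x': counts = {'z': 2, 'x': 11, 'y': 8}
i=7, x='y': counts = {'z': 2, 'x': 11, 'y': 15}
i=8, x='z': counts = {'z': 10, 'x': 11, 'y': 15}
i=9, x='y': counts = {'z': 10, 'x': 11, 'y': 24}

{'z': 10, 'x': 11, 'y': 24}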